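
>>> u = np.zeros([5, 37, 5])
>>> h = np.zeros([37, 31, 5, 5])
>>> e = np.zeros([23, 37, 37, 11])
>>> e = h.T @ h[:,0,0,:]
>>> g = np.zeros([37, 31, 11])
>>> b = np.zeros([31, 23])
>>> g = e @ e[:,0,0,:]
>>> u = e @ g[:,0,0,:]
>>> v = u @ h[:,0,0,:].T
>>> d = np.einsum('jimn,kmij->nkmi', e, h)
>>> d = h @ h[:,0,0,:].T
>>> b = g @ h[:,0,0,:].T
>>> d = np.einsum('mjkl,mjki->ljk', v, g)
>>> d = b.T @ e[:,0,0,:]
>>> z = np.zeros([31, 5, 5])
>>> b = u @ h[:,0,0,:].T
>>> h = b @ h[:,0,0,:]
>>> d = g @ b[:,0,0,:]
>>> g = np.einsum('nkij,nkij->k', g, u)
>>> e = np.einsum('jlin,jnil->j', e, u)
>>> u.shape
(5, 5, 31, 5)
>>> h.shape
(5, 5, 31, 5)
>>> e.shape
(5,)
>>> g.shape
(5,)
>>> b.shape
(5, 5, 31, 37)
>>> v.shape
(5, 5, 31, 37)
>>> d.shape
(5, 5, 31, 37)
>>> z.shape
(31, 5, 5)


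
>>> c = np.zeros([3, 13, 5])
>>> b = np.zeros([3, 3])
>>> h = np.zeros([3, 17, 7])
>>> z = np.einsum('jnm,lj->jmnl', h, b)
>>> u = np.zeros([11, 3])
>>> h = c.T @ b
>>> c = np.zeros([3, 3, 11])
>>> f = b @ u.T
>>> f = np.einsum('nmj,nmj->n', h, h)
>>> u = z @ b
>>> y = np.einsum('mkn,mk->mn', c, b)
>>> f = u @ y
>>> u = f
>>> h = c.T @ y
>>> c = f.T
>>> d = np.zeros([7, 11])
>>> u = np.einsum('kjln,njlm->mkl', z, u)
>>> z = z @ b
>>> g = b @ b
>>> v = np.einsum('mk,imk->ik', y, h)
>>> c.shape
(11, 17, 7, 3)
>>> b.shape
(3, 3)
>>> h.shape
(11, 3, 11)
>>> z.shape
(3, 7, 17, 3)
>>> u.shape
(11, 3, 17)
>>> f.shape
(3, 7, 17, 11)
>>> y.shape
(3, 11)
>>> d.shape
(7, 11)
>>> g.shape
(3, 3)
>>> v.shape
(11, 11)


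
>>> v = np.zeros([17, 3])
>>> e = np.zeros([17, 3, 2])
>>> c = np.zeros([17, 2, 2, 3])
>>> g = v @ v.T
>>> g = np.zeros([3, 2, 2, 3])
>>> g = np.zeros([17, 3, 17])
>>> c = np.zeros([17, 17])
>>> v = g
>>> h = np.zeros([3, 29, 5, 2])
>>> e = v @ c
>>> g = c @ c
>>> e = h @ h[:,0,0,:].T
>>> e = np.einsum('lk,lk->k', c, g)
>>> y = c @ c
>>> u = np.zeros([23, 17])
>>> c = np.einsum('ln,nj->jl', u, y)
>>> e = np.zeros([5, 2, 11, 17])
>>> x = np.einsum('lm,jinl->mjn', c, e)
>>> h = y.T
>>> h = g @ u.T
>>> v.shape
(17, 3, 17)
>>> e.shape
(5, 2, 11, 17)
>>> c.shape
(17, 23)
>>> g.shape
(17, 17)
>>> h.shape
(17, 23)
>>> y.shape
(17, 17)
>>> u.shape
(23, 17)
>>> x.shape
(23, 5, 11)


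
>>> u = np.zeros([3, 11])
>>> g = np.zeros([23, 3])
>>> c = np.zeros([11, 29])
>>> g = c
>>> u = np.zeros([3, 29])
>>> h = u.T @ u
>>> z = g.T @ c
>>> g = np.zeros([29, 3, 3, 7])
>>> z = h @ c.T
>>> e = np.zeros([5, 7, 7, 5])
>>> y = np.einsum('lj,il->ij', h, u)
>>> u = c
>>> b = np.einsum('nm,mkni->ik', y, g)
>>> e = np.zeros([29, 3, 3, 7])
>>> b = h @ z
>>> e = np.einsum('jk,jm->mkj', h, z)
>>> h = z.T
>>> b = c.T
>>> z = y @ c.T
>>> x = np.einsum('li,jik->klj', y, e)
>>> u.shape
(11, 29)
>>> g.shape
(29, 3, 3, 7)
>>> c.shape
(11, 29)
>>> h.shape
(11, 29)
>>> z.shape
(3, 11)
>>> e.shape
(11, 29, 29)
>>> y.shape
(3, 29)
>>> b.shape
(29, 11)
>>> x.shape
(29, 3, 11)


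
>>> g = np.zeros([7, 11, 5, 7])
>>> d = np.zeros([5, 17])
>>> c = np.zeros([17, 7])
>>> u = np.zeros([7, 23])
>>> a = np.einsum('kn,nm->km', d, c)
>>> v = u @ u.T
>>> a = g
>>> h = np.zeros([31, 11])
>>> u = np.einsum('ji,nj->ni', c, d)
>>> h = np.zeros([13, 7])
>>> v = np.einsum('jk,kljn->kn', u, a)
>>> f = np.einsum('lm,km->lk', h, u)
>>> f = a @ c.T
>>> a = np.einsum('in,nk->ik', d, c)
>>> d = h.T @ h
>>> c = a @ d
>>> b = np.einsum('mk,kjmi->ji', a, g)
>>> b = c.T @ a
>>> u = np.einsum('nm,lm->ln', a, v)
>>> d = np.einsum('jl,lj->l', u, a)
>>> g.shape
(7, 11, 5, 7)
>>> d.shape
(5,)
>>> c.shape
(5, 7)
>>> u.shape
(7, 5)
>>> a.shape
(5, 7)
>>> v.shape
(7, 7)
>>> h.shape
(13, 7)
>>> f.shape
(7, 11, 5, 17)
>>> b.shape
(7, 7)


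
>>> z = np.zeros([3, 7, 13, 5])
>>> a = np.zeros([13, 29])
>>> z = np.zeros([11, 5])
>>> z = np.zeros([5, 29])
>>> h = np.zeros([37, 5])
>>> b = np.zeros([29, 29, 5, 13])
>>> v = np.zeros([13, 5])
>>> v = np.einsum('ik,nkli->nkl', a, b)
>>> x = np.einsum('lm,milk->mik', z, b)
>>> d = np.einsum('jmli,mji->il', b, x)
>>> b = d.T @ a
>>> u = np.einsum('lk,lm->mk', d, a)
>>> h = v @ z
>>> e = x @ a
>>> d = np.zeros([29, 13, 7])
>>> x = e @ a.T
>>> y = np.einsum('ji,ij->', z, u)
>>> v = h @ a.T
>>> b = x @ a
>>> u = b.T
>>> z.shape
(5, 29)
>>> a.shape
(13, 29)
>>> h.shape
(29, 29, 29)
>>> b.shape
(29, 29, 29)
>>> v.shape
(29, 29, 13)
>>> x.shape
(29, 29, 13)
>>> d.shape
(29, 13, 7)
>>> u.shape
(29, 29, 29)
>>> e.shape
(29, 29, 29)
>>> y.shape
()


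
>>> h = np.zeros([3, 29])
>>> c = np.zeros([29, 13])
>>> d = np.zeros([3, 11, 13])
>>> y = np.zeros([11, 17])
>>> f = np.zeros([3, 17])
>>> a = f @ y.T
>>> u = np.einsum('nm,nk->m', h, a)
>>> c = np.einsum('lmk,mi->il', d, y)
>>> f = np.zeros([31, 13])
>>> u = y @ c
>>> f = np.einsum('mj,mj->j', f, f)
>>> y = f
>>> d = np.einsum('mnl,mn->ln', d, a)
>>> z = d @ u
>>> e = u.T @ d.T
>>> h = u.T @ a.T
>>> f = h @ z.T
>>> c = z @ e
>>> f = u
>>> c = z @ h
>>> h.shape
(3, 3)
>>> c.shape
(13, 3)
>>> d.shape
(13, 11)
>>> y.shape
(13,)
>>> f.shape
(11, 3)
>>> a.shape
(3, 11)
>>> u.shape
(11, 3)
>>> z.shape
(13, 3)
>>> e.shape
(3, 13)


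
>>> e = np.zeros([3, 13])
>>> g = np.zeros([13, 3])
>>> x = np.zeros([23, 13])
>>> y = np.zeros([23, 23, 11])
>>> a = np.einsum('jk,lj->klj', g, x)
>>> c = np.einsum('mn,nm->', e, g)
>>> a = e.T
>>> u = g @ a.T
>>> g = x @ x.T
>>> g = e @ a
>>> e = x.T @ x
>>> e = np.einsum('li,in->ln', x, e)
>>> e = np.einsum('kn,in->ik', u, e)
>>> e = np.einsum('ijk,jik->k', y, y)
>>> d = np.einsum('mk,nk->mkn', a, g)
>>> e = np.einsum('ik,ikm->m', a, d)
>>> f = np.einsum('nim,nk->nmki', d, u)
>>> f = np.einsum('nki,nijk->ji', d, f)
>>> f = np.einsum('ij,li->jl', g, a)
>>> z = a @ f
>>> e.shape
(3,)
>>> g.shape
(3, 3)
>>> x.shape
(23, 13)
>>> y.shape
(23, 23, 11)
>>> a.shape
(13, 3)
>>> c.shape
()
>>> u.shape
(13, 13)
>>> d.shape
(13, 3, 3)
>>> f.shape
(3, 13)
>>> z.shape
(13, 13)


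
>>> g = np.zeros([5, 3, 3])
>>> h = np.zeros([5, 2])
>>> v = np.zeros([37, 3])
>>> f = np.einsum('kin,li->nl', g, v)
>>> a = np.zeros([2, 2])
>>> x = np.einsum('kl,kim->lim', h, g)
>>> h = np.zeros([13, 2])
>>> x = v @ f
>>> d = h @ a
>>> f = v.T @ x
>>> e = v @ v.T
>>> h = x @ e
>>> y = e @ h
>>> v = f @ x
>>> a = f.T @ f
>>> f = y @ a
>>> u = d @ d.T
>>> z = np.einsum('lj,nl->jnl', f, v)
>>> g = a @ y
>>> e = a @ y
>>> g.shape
(37, 37)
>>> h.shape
(37, 37)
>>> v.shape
(3, 37)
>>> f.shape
(37, 37)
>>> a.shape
(37, 37)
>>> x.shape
(37, 37)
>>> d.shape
(13, 2)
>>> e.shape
(37, 37)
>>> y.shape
(37, 37)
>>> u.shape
(13, 13)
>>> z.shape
(37, 3, 37)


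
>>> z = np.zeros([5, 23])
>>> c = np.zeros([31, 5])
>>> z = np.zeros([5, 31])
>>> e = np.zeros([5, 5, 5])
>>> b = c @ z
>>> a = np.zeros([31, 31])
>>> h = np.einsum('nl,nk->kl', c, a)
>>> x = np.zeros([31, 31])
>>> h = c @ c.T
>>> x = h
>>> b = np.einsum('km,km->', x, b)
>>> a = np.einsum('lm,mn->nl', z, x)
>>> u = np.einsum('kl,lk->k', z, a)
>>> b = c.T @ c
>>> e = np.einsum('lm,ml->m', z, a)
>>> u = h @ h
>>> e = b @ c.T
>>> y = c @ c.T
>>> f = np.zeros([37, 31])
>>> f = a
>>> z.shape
(5, 31)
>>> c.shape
(31, 5)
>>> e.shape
(5, 31)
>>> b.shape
(5, 5)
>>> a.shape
(31, 5)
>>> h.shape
(31, 31)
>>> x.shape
(31, 31)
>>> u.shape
(31, 31)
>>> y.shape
(31, 31)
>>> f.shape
(31, 5)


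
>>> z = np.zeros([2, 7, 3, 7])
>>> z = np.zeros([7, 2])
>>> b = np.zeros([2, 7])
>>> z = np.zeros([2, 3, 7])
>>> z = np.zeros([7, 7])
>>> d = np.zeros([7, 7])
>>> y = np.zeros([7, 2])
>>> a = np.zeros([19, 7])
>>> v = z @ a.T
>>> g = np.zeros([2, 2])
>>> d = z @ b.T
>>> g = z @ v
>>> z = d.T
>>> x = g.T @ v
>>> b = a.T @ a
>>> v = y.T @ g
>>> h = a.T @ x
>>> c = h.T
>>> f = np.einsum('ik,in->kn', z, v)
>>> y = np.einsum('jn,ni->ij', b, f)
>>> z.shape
(2, 7)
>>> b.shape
(7, 7)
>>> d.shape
(7, 2)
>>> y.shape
(19, 7)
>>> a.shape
(19, 7)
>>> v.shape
(2, 19)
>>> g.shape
(7, 19)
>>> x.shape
(19, 19)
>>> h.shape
(7, 19)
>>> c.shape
(19, 7)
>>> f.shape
(7, 19)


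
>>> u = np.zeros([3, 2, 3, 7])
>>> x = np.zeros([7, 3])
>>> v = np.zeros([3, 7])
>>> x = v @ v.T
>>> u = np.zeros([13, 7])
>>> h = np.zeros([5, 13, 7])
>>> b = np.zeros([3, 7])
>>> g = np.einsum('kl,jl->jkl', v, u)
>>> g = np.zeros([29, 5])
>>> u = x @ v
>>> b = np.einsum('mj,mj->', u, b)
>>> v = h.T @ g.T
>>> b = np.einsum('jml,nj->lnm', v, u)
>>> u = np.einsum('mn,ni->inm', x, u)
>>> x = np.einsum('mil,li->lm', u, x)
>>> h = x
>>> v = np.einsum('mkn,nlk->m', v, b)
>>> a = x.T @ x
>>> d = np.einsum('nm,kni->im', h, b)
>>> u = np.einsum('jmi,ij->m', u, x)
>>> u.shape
(3,)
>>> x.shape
(3, 7)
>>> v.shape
(7,)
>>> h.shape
(3, 7)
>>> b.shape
(29, 3, 13)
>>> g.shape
(29, 5)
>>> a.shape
(7, 7)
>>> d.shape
(13, 7)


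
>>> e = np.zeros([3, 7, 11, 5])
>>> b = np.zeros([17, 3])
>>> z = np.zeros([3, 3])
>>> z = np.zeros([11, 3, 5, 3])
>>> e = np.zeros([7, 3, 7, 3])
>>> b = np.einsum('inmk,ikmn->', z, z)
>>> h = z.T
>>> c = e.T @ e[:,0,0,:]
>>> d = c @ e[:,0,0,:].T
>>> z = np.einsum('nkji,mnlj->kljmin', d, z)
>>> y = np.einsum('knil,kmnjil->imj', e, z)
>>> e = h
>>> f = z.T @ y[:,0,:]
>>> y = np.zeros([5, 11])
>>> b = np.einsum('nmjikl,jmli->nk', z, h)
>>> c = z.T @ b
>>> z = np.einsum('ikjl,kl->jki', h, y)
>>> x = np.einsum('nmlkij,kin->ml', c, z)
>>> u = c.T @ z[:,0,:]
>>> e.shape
(3, 5, 3, 11)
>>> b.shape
(7, 7)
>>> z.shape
(3, 5, 3)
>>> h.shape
(3, 5, 3, 11)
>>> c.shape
(3, 7, 11, 3, 5, 7)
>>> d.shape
(3, 7, 3, 7)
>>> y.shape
(5, 11)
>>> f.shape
(3, 7, 11, 3, 5, 11)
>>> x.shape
(7, 11)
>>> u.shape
(7, 5, 3, 11, 7, 3)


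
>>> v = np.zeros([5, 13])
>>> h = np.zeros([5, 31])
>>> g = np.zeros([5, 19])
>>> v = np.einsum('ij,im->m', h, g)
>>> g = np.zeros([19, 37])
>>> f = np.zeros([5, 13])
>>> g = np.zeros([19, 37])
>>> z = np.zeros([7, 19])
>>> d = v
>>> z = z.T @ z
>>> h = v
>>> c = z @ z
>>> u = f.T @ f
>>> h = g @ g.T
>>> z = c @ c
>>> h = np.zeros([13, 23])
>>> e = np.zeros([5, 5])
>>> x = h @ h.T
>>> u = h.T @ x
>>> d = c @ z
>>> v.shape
(19,)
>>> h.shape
(13, 23)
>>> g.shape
(19, 37)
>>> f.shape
(5, 13)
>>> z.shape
(19, 19)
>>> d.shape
(19, 19)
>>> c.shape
(19, 19)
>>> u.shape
(23, 13)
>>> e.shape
(5, 5)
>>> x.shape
(13, 13)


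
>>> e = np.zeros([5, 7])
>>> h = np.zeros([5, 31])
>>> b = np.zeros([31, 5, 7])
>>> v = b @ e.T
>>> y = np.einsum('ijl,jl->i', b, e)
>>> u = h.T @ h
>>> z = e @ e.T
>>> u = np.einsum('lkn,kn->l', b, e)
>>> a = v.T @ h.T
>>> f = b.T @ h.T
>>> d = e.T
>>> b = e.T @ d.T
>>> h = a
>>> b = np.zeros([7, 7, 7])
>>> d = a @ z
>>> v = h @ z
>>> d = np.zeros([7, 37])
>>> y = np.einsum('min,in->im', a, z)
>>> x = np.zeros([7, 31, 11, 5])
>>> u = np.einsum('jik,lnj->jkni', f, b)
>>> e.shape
(5, 7)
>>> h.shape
(5, 5, 5)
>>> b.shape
(7, 7, 7)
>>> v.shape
(5, 5, 5)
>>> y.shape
(5, 5)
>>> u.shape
(7, 5, 7, 5)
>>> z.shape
(5, 5)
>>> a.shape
(5, 5, 5)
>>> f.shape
(7, 5, 5)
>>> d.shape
(7, 37)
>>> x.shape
(7, 31, 11, 5)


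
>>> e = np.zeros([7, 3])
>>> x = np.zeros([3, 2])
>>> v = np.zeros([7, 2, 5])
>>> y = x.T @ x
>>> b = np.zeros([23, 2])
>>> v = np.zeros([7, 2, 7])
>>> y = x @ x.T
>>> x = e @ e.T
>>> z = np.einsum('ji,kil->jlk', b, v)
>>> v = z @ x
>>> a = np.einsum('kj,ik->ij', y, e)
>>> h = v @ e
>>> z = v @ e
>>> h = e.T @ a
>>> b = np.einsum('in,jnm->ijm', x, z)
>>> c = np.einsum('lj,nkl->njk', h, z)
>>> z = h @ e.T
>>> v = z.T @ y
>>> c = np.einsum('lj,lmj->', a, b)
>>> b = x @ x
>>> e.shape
(7, 3)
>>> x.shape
(7, 7)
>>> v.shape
(7, 3)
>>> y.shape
(3, 3)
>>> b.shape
(7, 7)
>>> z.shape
(3, 7)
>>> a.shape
(7, 3)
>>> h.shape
(3, 3)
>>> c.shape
()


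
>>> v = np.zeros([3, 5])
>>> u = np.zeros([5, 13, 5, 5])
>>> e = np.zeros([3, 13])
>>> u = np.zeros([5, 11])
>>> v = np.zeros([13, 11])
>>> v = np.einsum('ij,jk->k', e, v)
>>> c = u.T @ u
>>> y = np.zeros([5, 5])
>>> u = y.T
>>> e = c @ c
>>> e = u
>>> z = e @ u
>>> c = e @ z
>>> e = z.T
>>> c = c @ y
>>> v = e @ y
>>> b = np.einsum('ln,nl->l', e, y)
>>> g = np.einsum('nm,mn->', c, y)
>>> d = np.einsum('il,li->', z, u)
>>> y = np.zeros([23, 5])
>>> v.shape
(5, 5)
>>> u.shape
(5, 5)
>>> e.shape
(5, 5)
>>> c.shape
(5, 5)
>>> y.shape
(23, 5)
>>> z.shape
(5, 5)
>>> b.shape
(5,)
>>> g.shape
()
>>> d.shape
()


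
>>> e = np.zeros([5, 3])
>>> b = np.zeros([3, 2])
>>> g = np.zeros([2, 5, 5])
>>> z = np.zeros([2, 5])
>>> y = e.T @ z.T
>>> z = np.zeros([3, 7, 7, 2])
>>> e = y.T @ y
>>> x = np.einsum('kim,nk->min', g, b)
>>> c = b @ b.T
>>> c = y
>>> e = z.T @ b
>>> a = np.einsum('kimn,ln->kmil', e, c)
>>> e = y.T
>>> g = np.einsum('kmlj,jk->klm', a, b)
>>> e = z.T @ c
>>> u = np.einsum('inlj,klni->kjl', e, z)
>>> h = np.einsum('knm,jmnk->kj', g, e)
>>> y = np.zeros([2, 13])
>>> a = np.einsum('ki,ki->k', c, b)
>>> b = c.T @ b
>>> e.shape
(2, 7, 7, 2)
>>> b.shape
(2, 2)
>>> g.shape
(2, 7, 7)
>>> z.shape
(3, 7, 7, 2)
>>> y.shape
(2, 13)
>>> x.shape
(5, 5, 3)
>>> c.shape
(3, 2)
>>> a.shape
(3,)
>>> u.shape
(3, 2, 7)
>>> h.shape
(2, 2)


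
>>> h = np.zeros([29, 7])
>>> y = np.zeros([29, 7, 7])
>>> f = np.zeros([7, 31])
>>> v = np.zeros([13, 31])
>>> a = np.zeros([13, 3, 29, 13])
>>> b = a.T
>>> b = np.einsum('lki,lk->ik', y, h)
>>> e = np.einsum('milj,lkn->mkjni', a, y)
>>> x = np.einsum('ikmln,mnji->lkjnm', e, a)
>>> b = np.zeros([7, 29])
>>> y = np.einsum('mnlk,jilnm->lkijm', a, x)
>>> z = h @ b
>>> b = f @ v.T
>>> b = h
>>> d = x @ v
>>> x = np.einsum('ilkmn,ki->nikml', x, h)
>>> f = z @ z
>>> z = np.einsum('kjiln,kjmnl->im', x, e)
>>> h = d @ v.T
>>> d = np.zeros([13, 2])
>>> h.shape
(7, 7, 29, 3, 13)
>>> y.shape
(29, 13, 7, 7, 13)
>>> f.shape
(29, 29)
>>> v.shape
(13, 31)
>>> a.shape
(13, 3, 29, 13)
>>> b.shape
(29, 7)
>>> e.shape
(13, 7, 13, 7, 3)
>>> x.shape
(13, 7, 29, 3, 7)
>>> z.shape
(29, 13)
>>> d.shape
(13, 2)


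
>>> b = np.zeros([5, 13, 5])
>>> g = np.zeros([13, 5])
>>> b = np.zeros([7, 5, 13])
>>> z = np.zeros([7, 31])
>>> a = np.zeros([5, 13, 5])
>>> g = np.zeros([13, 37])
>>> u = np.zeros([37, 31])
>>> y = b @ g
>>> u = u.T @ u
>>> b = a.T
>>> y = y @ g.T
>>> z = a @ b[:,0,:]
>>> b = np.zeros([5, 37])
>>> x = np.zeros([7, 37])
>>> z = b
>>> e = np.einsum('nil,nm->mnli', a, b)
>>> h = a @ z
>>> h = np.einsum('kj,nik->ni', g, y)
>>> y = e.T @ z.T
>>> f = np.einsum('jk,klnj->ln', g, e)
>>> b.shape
(5, 37)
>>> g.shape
(13, 37)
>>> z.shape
(5, 37)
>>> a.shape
(5, 13, 5)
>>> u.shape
(31, 31)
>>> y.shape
(13, 5, 5, 5)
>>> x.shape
(7, 37)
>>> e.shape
(37, 5, 5, 13)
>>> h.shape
(7, 5)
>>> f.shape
(5, 5)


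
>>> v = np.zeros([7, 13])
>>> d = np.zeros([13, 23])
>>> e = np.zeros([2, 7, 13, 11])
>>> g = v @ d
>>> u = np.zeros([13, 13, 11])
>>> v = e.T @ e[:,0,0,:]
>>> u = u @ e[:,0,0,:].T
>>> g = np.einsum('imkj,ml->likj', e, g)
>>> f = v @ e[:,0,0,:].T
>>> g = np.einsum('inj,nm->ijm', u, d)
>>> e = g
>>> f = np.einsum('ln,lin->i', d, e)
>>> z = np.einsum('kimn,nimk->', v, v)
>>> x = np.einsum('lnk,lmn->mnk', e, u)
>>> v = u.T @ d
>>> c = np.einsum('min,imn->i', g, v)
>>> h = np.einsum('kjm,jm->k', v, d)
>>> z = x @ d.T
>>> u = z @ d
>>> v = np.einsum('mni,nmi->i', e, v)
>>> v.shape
(23,)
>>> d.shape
(13, 23)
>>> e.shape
(13, 2, 23)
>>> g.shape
(13, 2, 23)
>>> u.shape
(13, 2, 23)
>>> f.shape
(2,)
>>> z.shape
(13, 2, 13)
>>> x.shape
(13, 2, 23)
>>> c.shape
(2,)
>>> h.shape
(2,)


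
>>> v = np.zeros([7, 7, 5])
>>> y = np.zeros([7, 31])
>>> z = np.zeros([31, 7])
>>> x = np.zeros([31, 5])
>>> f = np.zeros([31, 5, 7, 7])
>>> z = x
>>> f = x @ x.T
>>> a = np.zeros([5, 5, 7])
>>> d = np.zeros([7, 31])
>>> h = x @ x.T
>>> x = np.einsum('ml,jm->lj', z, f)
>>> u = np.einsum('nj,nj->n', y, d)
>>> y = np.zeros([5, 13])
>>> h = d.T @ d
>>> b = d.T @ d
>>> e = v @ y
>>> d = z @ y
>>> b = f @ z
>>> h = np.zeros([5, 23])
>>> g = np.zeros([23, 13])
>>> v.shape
(7, 7, 5)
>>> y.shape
(5, 13)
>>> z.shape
(31, 5)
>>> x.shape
(5, 31)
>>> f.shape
(31, 31)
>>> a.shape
(5, 5, 7)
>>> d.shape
(31, 13)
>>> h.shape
(5, 23)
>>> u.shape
(7,)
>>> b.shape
(31, 5)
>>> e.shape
(7, 7, 13)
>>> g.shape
(23, 13)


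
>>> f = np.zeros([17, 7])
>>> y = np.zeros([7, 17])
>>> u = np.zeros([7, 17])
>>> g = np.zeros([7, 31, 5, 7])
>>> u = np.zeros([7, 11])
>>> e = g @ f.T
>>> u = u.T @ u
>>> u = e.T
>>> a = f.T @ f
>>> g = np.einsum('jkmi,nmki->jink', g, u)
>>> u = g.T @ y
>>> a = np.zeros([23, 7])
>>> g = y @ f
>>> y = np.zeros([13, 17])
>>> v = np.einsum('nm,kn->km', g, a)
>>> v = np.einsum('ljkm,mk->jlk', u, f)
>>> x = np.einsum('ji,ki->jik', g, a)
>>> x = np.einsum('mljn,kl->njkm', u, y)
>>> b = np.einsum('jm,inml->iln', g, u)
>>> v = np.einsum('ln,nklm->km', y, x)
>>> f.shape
(17, 7)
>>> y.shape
(13, 17)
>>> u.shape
(31, 17, 7, 17)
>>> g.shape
(7, 7)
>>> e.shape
(7, 31, 5, 17)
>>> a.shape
(23, 7)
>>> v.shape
(7, 31)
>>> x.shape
(17, 7, 13, 31)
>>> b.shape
(31, 17, 17)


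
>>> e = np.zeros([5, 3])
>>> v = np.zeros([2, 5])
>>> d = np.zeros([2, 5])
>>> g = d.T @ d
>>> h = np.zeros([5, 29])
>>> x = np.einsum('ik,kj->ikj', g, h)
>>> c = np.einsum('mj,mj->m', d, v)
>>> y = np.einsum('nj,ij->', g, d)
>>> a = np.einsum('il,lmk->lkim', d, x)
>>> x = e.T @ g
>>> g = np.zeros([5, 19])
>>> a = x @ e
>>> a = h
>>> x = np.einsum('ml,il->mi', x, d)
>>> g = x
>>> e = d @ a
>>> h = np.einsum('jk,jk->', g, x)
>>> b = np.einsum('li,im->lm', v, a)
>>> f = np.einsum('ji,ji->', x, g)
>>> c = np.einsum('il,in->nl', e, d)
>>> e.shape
(2, 29)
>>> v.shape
(2, 5)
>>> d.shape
(2, 5)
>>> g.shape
(3, 2)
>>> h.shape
()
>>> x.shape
(3, 2)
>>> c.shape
(5, 29)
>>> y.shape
()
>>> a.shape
(5, 29)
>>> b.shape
(2, 29)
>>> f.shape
()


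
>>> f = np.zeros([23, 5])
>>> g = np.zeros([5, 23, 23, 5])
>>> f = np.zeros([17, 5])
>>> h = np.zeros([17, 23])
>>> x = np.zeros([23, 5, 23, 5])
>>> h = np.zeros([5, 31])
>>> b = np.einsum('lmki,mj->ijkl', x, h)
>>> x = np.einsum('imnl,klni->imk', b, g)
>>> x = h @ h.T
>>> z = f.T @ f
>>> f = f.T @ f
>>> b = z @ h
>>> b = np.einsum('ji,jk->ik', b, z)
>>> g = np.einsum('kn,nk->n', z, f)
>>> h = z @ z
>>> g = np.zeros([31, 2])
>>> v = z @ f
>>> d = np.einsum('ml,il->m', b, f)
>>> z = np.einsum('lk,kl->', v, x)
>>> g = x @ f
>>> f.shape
(5, 5)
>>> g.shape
(5, 5)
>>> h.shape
(5, 5)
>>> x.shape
(5, 5)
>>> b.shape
(31, 5)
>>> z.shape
()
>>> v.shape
(5, 5)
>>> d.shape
(31,)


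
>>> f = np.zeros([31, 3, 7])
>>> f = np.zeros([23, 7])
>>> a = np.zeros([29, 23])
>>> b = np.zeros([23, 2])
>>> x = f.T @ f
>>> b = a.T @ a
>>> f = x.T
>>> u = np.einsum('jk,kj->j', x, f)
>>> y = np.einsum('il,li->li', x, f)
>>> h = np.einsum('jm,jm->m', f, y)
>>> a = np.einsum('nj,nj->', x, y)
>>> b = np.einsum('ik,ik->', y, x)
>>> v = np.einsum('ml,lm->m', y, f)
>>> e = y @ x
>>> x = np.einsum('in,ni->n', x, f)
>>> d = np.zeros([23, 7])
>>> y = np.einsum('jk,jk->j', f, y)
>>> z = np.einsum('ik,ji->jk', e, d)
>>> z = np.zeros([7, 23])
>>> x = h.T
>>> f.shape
(7, 7)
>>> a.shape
()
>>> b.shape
()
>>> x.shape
(7,)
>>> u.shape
(7,)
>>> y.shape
(7,)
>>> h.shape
(7,)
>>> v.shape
(7,)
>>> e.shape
(7, 7)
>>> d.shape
(23, 7)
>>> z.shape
(7, 23)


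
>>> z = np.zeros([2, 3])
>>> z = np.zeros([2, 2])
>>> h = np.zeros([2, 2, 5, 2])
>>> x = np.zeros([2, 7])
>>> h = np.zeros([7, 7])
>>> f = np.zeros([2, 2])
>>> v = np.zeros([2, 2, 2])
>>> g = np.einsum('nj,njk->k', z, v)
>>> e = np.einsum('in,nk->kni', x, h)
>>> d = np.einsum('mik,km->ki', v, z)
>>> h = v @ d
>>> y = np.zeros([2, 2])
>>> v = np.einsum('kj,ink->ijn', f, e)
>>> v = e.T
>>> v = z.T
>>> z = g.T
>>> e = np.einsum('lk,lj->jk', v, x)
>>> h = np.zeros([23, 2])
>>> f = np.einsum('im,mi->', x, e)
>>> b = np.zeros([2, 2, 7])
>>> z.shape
(2,)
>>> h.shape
(23, 2)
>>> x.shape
(2, 7)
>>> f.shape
()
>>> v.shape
(2, 2)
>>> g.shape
(2,)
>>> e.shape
(7, 2)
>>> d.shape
(2, 2)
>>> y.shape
(2, 2)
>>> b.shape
(2, 2, 7)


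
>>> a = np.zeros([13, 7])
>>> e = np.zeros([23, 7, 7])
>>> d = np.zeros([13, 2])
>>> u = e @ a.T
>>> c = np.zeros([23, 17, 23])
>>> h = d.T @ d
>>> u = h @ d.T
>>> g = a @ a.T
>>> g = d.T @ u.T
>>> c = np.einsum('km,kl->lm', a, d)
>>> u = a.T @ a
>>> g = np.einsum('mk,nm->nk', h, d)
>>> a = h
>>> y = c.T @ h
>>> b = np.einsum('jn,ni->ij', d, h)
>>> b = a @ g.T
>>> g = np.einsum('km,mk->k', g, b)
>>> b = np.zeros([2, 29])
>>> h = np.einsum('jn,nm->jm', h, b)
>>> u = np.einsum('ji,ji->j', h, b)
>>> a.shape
(2, 2)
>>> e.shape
(23, 7, 7)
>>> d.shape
(13, 2)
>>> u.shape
(2,)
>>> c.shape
(2, 7)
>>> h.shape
(2, 29)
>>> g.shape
(13,)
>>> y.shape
(7, 2)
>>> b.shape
(2, 29)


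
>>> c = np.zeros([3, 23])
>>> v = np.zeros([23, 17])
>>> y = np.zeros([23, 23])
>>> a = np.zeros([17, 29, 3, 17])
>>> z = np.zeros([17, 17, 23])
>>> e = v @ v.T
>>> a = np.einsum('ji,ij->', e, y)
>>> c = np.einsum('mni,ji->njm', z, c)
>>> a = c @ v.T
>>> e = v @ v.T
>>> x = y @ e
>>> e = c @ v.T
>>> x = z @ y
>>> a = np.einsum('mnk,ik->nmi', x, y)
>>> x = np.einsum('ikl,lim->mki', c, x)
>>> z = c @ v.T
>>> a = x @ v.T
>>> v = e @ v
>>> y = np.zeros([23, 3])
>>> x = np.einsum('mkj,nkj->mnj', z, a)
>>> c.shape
(17, 3, 17)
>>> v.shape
(17, 3, 17)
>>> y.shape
(23, 3)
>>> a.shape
(23, 3, 23)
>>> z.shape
(17, 3, 23)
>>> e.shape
(17, 3, 23)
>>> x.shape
(17, 23, 23)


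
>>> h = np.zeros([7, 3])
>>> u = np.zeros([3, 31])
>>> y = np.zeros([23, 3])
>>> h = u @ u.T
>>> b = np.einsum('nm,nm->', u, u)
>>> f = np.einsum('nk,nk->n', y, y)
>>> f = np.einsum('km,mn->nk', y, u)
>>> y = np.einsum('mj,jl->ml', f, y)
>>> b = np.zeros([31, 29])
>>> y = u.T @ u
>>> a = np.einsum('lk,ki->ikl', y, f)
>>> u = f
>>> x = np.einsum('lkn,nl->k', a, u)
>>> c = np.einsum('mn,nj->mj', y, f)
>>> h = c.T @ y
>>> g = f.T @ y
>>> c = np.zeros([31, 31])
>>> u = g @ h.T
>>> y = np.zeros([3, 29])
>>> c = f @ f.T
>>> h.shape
(23, 31)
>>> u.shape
(23, 23)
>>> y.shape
(3, 29)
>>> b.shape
(31, 29)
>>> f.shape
(31, 23)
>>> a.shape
(23, 31, 31)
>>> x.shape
(31,)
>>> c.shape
(31, 31)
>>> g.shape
(23, 31)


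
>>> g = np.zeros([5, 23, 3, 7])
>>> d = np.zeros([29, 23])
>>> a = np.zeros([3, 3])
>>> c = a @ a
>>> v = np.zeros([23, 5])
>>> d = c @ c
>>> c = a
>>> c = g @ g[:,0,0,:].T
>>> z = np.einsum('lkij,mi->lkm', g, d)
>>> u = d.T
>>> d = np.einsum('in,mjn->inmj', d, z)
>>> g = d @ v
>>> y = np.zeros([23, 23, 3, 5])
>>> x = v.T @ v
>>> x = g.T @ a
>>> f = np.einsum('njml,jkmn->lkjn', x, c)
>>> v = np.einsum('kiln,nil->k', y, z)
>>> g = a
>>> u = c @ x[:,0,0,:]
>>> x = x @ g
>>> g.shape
(3, 3)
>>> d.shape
(3, 3, 5, 23)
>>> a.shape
(3, 3)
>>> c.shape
(5, 23, 3, 5)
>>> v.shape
(23,)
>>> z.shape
(5, 23, 3)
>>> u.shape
(5, 23, 3, 3)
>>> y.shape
(23, 23, 3, 5)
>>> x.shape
(5, 5, 3, 3)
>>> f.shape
(3, 23, 5, 5)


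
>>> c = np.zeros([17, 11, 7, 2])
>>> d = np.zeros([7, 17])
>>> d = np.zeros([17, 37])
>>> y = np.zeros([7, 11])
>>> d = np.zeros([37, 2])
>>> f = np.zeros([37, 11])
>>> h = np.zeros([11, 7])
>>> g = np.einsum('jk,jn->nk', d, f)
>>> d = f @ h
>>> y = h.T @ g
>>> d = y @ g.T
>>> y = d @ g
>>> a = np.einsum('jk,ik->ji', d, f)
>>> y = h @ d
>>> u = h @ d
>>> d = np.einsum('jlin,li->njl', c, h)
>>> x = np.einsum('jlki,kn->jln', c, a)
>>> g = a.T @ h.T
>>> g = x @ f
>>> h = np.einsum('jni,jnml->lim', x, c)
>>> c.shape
(17, 11, 7, 2)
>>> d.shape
(2, 17, 11)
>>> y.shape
(11, 11)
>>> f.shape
(37, 11)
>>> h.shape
(2, 37, 7)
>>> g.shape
(17, 11, 11)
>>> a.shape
(7, 37)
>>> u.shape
(11, 11)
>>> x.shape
(17, 11, 37)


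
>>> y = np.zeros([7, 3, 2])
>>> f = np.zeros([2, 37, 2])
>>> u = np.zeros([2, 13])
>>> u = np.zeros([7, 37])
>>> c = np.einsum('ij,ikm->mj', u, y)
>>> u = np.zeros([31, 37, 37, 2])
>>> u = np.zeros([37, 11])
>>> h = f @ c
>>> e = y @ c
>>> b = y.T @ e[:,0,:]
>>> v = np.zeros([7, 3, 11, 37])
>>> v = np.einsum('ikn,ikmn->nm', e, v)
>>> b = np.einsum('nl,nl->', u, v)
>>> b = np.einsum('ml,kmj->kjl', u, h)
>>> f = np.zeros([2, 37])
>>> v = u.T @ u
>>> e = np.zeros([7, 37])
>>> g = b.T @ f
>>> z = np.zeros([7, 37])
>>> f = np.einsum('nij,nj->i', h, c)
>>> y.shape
(7, 3, 2)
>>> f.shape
(37,)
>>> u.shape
(37, 11)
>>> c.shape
(2, 37)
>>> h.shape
(2, 37, 37)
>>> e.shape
(7, 37)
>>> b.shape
(2, 37, 11)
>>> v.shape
(11, 11)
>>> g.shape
(11, 37, 37)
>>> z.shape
(7, 37)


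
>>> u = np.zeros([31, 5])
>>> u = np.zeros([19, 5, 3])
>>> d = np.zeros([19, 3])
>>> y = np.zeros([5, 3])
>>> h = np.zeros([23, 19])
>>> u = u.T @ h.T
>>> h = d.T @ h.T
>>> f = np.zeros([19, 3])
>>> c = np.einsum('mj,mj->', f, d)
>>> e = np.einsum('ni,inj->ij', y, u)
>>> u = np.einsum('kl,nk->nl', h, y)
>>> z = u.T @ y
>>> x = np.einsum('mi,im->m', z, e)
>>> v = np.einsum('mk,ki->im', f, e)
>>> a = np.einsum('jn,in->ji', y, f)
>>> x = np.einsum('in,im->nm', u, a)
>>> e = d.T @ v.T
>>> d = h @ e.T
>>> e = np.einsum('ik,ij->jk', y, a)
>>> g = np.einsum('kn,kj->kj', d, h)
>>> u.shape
(5, 23)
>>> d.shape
(3, 3)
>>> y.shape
(5, 3)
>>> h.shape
(3, 23)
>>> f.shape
(19, 3)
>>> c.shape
()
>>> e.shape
(19, 3)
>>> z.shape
(23, 3)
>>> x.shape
(23, 19)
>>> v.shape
(23, 19)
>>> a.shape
(5, 19)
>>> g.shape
(3, 23)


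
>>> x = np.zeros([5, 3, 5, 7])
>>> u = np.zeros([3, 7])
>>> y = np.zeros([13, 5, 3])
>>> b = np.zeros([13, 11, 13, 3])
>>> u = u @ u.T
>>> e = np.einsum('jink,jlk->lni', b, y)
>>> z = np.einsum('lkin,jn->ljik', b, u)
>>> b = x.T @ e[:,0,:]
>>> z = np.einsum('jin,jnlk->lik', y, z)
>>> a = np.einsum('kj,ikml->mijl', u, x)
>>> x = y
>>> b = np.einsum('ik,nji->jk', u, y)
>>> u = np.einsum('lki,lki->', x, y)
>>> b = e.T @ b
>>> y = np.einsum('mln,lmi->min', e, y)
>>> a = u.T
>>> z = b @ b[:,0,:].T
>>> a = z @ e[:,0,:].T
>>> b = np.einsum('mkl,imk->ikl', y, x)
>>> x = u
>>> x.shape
()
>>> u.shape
()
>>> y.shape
(5, 3, 11)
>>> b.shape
(13, 3, 11)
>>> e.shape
(5, 13, 11)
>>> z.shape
(11, 13, 11)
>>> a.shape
(11, 13, 5)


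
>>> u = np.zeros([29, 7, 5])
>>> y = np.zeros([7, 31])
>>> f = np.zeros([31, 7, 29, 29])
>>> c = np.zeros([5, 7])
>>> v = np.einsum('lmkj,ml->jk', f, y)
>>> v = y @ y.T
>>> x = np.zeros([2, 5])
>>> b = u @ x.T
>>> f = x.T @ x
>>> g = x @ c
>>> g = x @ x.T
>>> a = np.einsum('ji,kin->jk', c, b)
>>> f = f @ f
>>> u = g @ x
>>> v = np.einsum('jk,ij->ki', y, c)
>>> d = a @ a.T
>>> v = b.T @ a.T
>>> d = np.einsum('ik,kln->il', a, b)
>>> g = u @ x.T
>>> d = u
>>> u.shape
(2, 5)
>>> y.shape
(7, 31)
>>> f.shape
(5, 5)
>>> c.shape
(5, 7)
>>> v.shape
(2, 7, 5)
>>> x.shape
(2, 5)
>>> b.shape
(29, 7, 2)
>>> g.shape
(2, 2)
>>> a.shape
(5, 29)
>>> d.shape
(2, 5)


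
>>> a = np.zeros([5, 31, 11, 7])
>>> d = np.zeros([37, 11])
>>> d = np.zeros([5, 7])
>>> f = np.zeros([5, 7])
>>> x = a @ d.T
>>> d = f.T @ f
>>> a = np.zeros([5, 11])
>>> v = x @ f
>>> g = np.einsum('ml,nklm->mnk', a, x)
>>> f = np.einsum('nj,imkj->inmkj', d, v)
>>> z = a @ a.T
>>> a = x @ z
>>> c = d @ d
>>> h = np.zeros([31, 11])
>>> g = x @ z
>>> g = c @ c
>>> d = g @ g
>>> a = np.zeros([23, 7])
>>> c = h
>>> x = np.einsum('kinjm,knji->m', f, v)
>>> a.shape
(23, 7)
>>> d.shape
(7, 7)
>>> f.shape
(5, 7, 31, 11, 7)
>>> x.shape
(7,)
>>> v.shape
(5, 31, 11, 7)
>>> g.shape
(7, 7)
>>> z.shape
(5, 5)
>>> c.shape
(31, 11)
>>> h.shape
(31, 11)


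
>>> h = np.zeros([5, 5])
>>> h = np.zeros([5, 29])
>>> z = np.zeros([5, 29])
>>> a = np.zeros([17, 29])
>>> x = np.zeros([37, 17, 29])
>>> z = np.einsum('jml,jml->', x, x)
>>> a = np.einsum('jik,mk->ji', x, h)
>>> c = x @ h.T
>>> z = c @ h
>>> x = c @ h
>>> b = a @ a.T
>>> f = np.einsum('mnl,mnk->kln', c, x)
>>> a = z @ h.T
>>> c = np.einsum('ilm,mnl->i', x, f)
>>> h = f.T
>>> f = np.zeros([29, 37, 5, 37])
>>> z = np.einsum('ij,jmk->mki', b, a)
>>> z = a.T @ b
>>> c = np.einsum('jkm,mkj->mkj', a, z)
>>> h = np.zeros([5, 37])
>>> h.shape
(5, 37)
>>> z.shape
(5, 17, 37)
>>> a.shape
(37, 17, 5)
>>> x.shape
(37, 17, 29)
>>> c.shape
(5, 17, 37)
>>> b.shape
(37, 37)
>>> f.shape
(29, 37, 5, 37)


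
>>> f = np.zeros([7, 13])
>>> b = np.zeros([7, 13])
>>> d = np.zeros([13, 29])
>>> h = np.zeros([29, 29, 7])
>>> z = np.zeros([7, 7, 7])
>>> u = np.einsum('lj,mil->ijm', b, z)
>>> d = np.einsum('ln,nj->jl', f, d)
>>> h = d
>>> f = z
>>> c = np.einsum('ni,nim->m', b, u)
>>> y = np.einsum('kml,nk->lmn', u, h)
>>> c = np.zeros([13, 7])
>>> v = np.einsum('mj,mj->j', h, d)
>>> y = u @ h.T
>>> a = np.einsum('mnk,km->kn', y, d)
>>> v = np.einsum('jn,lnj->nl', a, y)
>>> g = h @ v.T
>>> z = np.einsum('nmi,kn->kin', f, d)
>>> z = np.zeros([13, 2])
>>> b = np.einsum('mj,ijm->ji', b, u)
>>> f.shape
(7, 7, 7)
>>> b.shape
(13, 7)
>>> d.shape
(29, 7)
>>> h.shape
(29, 7)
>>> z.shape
(13, 2)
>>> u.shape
(7, 13, 7)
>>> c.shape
(13, 7)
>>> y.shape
(7, 13, 29)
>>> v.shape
(13, 7)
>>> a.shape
(29, 13)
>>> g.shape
(29, 13)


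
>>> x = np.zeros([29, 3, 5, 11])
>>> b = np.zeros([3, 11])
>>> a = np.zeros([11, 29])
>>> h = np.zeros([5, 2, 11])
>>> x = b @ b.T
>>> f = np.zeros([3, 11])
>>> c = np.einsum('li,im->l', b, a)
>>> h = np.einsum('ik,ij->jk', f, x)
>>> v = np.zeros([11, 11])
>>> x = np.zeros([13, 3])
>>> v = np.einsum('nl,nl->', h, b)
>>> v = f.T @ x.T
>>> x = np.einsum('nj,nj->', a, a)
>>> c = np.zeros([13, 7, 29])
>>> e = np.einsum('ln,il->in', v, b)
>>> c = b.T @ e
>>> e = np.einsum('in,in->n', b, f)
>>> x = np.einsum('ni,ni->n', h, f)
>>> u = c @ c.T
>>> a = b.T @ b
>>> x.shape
(3,)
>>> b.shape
(3, 11)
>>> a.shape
(11, 11)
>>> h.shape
(3, 11)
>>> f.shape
(3, 11)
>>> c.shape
(11, 13)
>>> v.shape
(11, 13)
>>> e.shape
(11,)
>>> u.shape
(11, 11)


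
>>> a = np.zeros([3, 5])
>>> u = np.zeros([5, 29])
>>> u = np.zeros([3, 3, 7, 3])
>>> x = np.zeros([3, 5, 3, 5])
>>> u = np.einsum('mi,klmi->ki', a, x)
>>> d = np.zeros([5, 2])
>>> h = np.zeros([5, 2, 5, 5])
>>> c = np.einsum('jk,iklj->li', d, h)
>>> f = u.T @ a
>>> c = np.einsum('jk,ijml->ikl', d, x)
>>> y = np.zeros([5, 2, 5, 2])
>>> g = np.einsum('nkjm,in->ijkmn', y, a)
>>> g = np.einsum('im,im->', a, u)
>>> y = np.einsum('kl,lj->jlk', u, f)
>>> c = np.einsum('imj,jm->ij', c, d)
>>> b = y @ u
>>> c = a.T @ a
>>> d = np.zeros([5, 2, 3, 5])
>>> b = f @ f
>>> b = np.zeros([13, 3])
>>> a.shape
(3, 5)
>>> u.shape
(3, 5)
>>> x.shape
(3, 5, 3, 5)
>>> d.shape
(5, 2, 3, 5)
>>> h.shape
(5, 2, 5, 5)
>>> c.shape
(5, 5)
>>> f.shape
(5, 5)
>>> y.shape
(5, 5, 3)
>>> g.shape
()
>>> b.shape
(13, 3)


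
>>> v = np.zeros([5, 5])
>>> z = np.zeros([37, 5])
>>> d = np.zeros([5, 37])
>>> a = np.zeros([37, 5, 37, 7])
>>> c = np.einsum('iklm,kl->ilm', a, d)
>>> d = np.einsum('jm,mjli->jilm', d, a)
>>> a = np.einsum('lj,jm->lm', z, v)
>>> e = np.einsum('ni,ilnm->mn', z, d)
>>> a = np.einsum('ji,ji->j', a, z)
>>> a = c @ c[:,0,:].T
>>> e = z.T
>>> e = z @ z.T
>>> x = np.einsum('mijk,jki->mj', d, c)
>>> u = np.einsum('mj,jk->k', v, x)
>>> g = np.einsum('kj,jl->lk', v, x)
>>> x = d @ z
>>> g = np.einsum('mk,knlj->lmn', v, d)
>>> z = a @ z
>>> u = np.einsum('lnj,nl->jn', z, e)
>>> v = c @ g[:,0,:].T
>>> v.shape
(37, 37, 37)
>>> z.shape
(37, 37, 5)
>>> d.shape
(5, 7, 37, 37)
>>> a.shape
(37, 37, 37)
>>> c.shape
(37, 37, 7)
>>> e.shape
(37, 37)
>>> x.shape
(5, 7, 37, 5)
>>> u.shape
(5, 37)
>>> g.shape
(37, 5, 7)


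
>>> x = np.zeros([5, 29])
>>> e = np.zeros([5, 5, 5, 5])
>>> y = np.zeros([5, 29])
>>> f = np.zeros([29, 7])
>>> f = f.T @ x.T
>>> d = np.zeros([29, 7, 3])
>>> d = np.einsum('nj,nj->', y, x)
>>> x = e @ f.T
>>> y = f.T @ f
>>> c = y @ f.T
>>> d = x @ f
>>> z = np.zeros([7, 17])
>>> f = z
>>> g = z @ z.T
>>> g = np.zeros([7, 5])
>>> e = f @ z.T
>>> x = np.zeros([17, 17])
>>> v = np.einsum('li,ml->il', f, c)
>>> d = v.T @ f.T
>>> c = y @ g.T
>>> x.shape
(17, 17)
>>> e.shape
(7, 7)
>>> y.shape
(5, 5)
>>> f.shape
(7, 17)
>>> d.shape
(7, 7)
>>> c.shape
(5, 7)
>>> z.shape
(7, 17)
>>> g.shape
(7, 5)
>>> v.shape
(17, 7)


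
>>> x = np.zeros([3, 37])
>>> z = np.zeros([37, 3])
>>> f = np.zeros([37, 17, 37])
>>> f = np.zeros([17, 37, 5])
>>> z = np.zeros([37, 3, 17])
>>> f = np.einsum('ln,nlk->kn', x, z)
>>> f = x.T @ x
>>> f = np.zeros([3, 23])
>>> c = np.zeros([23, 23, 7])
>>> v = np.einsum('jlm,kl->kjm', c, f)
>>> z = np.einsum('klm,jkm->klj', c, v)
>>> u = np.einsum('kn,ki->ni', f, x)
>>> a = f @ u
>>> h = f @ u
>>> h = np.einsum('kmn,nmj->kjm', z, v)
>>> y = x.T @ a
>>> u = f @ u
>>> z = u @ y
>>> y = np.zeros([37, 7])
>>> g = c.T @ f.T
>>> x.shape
(3, 37)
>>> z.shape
(3, 37)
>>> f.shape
(3, 23)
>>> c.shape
(23, 23, 7)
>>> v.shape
(3, 23, 7)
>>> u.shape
(3, 37)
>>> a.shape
(3, 37)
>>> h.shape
(23, 7, 23)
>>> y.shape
(37, 7)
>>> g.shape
(7, 23, 3)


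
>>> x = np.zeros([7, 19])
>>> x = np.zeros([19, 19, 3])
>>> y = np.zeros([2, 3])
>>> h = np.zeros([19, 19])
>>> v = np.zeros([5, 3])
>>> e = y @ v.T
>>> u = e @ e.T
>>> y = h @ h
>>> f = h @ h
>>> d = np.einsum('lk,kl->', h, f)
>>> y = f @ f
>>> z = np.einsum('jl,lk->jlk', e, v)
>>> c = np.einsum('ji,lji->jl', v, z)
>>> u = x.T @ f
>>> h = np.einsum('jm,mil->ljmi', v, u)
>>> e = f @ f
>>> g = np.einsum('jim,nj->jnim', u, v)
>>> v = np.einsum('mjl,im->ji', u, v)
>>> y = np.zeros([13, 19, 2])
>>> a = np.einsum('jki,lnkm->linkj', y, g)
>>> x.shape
(19, 19, 3)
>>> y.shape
(13, 19, 2)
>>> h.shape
(19, 5, 3, 19)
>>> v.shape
(19, 5)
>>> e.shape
(19, 19)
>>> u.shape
(3, 19, 19)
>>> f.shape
(19, 19)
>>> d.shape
()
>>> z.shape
(2, 5, 3)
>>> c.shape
(5, 2)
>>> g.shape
(3, 5, 19, 19)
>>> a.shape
(3, 2, 5, 19, 13)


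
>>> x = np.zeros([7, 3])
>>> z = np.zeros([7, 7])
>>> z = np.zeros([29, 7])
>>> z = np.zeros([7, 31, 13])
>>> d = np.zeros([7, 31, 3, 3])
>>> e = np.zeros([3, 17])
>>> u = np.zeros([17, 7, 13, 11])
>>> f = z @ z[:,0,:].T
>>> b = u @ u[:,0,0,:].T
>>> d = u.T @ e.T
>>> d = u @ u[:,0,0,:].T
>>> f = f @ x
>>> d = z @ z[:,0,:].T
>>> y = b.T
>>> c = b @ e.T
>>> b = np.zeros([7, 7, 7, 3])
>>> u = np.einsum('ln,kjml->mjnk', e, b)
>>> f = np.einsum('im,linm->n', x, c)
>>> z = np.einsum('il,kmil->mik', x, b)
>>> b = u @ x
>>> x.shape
(7, 3)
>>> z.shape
(7, 7, 7)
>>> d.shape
(7, 31, 7)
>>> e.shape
(3, 17)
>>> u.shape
(7, 7, 17, 7)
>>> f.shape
(13,)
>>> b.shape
(7, 7, 17, 3)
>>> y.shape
(17, 13, 7, 17)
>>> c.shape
(17, 7, 13, 3)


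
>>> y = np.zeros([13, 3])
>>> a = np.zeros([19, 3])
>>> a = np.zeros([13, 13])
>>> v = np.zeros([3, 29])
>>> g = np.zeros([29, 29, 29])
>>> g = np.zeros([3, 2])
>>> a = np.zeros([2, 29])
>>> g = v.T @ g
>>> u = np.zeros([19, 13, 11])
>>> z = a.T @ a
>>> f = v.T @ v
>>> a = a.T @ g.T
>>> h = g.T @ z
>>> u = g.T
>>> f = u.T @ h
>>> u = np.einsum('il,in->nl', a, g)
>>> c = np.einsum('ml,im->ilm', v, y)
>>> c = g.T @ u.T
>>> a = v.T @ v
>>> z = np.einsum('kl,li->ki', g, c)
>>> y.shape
(13, 3)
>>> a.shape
(29, 29)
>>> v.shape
(3, 29)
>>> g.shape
(29, 2)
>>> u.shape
(2, 29)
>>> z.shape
(29, 2)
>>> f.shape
(29, 29)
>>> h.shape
(2, 29)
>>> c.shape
(2, 2)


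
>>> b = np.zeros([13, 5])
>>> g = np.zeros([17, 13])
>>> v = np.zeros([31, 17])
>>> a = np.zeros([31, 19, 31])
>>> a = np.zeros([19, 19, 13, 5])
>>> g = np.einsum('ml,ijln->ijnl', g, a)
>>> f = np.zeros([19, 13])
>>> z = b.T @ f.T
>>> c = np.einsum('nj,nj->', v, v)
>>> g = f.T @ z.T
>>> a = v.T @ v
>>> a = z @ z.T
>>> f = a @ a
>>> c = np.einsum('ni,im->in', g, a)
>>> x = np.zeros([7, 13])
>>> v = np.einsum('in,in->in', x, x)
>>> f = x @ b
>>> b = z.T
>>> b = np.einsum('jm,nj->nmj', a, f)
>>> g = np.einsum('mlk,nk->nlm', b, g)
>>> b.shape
(7, 5, 5)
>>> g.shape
(13, 5, 7)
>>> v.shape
(7, 13)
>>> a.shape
(5, 5)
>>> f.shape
(7, 5)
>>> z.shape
(5, 19)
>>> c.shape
(5, 13)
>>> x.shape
(7, 13)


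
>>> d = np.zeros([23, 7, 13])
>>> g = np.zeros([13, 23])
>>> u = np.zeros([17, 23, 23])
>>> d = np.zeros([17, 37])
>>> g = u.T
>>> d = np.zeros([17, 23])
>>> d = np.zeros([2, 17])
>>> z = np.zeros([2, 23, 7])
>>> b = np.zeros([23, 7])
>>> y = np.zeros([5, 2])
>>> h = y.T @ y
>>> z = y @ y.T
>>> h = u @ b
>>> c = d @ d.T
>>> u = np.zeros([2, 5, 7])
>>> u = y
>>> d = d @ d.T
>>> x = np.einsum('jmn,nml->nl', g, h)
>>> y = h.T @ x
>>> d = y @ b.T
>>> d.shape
(7, 23, 23)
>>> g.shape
(23, 23, 17)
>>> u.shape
(5, 2)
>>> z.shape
(5, 5)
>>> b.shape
(23, 7)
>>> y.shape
(7, 23, 7)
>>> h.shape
(17, 23, 7)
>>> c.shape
(2, 2)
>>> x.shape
(17, 7)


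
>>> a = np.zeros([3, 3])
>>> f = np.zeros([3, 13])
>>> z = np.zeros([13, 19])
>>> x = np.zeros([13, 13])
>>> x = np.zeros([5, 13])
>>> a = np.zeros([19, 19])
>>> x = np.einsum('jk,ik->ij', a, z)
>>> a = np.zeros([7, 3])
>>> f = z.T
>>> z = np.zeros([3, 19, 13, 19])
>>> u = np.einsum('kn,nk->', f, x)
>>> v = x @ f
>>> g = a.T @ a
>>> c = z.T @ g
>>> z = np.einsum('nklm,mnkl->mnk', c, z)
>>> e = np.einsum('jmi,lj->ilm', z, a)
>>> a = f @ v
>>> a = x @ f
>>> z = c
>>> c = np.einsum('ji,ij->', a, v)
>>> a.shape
(13, 13)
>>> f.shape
(19, 13)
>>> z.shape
(19, 13, 19, 3)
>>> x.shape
(13, 19)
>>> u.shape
()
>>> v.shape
(13, 13)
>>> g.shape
(3, 3)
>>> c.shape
()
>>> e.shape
(13, 7, 19)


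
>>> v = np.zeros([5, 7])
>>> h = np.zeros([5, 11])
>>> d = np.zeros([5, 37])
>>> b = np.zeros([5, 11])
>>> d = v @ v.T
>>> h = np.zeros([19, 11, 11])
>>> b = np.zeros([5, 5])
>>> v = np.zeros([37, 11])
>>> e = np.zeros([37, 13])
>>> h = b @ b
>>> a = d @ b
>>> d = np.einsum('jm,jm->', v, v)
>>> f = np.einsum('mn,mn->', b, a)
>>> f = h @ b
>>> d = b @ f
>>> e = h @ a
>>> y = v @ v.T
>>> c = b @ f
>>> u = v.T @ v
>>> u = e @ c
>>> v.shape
(37, 11)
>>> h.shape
(5, 5)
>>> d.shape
(5, 5)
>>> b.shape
(5, 5)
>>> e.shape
(5, 5)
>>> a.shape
(5, 5)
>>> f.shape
(5, 5)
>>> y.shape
(37, 37)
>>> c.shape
(5, 5)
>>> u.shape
(5, 5)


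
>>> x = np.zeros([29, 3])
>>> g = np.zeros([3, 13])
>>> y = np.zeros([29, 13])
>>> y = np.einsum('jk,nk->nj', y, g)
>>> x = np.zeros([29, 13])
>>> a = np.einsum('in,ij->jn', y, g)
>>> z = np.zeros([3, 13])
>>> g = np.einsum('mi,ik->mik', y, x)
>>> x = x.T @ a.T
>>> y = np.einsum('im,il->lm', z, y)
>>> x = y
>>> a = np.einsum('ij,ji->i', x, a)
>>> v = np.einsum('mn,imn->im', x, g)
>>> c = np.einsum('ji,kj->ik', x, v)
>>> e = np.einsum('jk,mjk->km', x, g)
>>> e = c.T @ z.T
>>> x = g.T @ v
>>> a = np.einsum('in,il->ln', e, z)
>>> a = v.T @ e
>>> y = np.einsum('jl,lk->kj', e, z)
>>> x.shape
(13, 29, 29)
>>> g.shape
(3, 29, 13)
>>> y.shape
(13, 3)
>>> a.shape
(29, 3)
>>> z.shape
(3, 13)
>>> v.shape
(3, 29)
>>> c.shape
(13, 3)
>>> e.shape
(3, 3)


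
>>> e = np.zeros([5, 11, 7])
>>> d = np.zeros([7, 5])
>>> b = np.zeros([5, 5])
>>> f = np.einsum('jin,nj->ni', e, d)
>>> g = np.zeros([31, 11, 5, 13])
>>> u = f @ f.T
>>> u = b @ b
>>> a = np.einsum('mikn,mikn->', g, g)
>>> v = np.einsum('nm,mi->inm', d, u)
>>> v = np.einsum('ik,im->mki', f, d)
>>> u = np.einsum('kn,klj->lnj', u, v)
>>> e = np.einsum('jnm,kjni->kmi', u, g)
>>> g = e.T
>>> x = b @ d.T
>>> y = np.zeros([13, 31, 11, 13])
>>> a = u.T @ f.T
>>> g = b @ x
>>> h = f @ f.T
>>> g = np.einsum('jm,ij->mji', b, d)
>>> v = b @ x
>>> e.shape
(31, 7, 13)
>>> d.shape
(7, 5)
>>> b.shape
(5, 5)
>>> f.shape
(7, 11)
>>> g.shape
(5, 5, 7)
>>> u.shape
(11, 5, 7)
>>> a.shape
(7, 5, 7)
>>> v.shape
(5, 7)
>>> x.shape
(5, 7)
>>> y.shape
(13, 31, 11, 13)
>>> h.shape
(7, 7)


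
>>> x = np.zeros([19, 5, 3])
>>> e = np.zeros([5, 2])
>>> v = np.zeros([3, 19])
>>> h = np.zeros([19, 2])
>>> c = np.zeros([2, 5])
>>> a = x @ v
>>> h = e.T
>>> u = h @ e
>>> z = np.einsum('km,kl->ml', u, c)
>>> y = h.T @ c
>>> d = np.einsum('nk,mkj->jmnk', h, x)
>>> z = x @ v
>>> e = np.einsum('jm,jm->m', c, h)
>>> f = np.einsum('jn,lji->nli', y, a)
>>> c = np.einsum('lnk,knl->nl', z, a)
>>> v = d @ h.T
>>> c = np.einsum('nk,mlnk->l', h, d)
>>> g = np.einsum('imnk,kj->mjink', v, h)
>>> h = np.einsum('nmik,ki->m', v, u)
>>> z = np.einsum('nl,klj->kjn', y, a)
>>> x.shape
(19, 5, 3)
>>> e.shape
(5,)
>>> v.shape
(3, 19, 2, 2)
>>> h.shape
(19,)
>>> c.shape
(19,)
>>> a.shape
(19, 5, 19)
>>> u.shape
(2, 2)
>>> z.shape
(19, 19, 5)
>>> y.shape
(5, 5)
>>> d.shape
(3, 19, 2, 5)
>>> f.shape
(5, 19, 19)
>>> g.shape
(19, 5, 3, 2, 2)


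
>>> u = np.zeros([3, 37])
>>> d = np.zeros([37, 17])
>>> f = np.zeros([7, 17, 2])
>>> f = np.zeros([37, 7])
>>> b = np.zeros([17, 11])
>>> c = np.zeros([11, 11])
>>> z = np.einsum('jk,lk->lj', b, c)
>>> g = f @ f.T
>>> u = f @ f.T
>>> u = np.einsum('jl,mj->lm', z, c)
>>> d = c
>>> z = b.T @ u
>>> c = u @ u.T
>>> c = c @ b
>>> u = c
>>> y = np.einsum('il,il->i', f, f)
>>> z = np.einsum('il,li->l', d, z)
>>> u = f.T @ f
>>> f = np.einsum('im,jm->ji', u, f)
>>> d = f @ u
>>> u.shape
(7, 7)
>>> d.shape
(37, 7)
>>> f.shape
(37, 7)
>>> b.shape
(17, 11)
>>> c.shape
(17, 11)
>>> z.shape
(11,)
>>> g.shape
(37, 37)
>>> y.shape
(37,)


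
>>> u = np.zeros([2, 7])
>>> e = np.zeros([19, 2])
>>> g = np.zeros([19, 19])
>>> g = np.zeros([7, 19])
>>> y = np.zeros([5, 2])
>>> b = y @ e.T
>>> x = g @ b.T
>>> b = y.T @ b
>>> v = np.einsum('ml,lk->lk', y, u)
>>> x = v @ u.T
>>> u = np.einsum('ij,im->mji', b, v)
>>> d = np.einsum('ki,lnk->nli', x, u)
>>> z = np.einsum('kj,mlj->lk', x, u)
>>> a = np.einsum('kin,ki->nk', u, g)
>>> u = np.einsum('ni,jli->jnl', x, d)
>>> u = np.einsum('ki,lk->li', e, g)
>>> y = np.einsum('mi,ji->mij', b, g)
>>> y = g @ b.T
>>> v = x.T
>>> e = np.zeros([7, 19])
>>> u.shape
(7, 2)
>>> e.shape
(7, 19)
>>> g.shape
(7, 19)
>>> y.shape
(7, 2)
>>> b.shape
(2, 19)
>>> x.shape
(2, 2)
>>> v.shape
(2, 2)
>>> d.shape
(19, 7, 2)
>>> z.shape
(19, 2)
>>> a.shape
(2, 7)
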